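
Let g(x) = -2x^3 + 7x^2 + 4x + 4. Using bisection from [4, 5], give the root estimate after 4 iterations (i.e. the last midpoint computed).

x = 4.5 gives g = -18.5, negative; keep [4, 4.5]
x = 4.25 gives g = -6.09375, negative; keep [4, 4.25]
x = 4.125 gives g = -0.769531, negative; keep [4, 4.125]
x = 4.0625 gives g = 1.6831, positive; keep [4.0625, 4.125]

4.0625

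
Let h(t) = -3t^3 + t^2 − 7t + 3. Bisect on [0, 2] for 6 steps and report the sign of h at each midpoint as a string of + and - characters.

--++-+

m = 1, h(m) = -6 (−); new bracket [0, 1]
m = 0.5, h(m) = -0.625 (−); new bracket [0, 0.5]
m = 0.25, h(m) = 1.265625 (+); new bracket [0.25, 0.5]
m = 0.375, h(m) = 0.3574 (+); new bracket [0.375, 0.5]
m = 0.4375, h(m) = -0.1223 (−); new bracket [0.375, 0.4375]
m = 0.40625, h(m) = 0.1201 (+); new bracket [0.40625, 0.4375]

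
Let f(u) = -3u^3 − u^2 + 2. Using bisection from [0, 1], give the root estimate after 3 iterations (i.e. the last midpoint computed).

f(0.5) = 1.375 > 0, so the root lies in [0.5, 1]
f(0.75) = 0.171875 > 0, so the root lies in [0.75, 1]
f(0.875) = -0.775391 < 0, so the root lies in [0.75, 0.875]

0.875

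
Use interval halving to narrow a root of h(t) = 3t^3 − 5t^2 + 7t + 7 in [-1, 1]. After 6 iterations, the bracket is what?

h(0) = 7 > 0, so the root lies in [-1, 0]
h(-0.5) = 1.875 > 0, so the root lies in [-1, -0.5]
h(-0.75) = -2.328125 < 0, so the root lies in [-0.75, -0.5]
h(-0.625) = -0.0605 < 0, so the root lies in [-0.625, -0.5]
h(-0.5625) = 0.9465 > 0, so the root lies in [-0.625, -0.5625]
h(-0.59375) = 0.4531 > 0, so the root lies in [-0.625, -0.59375]

[-0.625, -0.59375]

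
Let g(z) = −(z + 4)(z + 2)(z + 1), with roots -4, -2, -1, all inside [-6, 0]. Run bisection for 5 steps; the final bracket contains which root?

z = -3 gives g = -2, negative; keep [-6, -3]
z = -4.5 gives g = 4.375, positive; keep [-4.5, -3]
z = -3.75 gives g = -1.203125, negative; keep [-4.5, -3.75]
z = -4.125 gives g = 0.8301, positive; keep [-4.125, -3.75]
z = -3.9375 gives g = -0.3557, negative; keep [-4.125, -3.9375]

-4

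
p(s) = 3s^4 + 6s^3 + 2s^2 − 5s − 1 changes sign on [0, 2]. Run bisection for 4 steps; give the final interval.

[0.75, 0.875]

p(1) = 5 > 0, so the root lies in [0, 1]
p(0.5) = -2.0625 < 0, so the root lies in [0.5, 1]
p(0.75) = -0.144531 < 0, so the root lies in [0.75, 1]
p(0.875) = 1.9343 > 0, so the root lies in [0.75, 0.875]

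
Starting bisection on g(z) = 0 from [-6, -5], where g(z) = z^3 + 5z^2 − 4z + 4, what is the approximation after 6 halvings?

-5.796875

m = -5.5, g(m) = 10.875 (+); new bracket [-6, -5.5]
m = -5.75, g(m) = 2.203125 (+); new bracket [-6, -5.75]
m = -5.875, g(m) = -2.701172 (−); new bracket [-5.875, -5.75]
m = -5.8125, g(m) = -0.2004 (−); new bracket [-5.8125, -5.75]
m = -5.78125, g(m) = 1.0134 (+); new bracket [-5.8125, -5.78125]
m = -5.796875, g(m) = 0.4095 (+); new bracket [-5.8125, -5.796875]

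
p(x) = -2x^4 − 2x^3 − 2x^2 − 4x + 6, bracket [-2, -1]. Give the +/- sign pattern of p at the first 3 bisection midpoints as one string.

p(-1.5) = 4.125 > 0, so the root lies in [-2, -1.5]
p(-1.75) = -1.164062 < 0, so the root lies in [-1.75, -1.5]
p(-1.625) = 1.85498 > 0, so the root lies in [-1.75, -1.625]

+-+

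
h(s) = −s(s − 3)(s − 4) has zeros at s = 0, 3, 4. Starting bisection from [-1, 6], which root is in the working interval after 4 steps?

midpoint 2.5: h = -1.875 < 0 → [-1, 2.5]
midpoint 0.75: h = -5.484375 < 0 → [-1, 0.75]
midpoint -0.125: h = 1.611328 > 0 → [-0.125, 0.75]
midpoint 0.3125: h = -3.0969 < 0 → [-0.125, 0.3125]

0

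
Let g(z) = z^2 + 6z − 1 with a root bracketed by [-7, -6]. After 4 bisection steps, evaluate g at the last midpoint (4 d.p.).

0.1602

midpoint -6.5: g = 2.25 > 0 → [-6.5, -6]
midpoint -6.25: g = 0.5625 > 0 → [-6.25, -6]
midpoint -6.125: g = -0.234375 < 0 → [-6.25, -6.125]
midpoint -6.1875: g = 0.1602 > 0 → [-6.1875, -6.125]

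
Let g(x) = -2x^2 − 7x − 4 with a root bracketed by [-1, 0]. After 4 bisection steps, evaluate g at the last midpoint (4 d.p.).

x = -0.5 gives g = -1, negative; keep [-1, -0.5]
x = -0.75 gives g = 0.125, positive; keep [-0.75, -0.5]
x = -0.625 gives g = -0.40625, negative; keep [-0.75, -0.625]
x = -0.6875 gives g = -0.1328, negative; keep [-0.75, -0.6875]

-0.1328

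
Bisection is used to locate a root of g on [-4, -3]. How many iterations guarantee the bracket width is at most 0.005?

Width after n steps is 1/2^n. Need 2^n ≥ 1/0.005 = 200.
2^7 = 128 < 200 ≤ 2^8 = 256, so n = 8.

8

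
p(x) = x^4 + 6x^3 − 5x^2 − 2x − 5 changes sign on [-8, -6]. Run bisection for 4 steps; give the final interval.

midpoint -7: p = 107 > 0 → [-7, -6]
midpoint -6.5: p = -65.9375 < 0 → [-7, -6.5]
midpoint -6.75: p = 11.347656 > 0 → [-6.75, -6.5]
midpoint -6.625: p = -29.4685 < 0 → [-6.75, -6.625]

[-6.75, -6.625]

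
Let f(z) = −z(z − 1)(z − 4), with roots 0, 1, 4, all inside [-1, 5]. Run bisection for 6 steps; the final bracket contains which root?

midpoint 2: f = 4 > 0 → [2, 5]
midpoint 3.5: f = 4.375 > 0 → [3.5, 5]
midpoint 4.25: f = -3.453125 < 0 → [3.5, 4.25]
midpoint 3.875: f = 1.3926 > 0 → [3.875, 4.25]
midpoint 4.0625: f = -0.7776 < 0 → [3.875, 4.0625]
midpoint 3.96875: f = 0.3682 > 0 → [3.96875, 4.0625]

4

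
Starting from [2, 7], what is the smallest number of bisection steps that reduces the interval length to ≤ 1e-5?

19

Width after n steps is 5/2^n. Need 2^n ≥ 5/1e-5 = 500000.
2^18 = 262144 < 500000 ≤ 2^19 = 524288, so n = 19.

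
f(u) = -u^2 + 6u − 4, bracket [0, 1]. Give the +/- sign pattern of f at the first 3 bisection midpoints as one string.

f(0.5) = -1.25 < 0, so the root lies in [0.5, 1]
f(0.75) = -0.0625 < 0, so the root lies in [0.75, 1]
f(0.875) = 0.484375 > 0, so the root lies in [0.75, 0.875]

--+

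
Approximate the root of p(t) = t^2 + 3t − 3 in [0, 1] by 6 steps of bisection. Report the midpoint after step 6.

0.796875

t = 0.5 gives p = -1.25, negative; keep [0.5, 1]
t = 0.75 gives p = -0.1875, negative; keep [0.75, 1]
t = 0.875 gives p = 0.390625, positive; keep [0.75, 0.875]
t = 0.8125 gives p = 0.0977, positive; keep [0.75, 0.8125]
t = 0.78125 gives p = -0.0459, negative; keep [0.78125, 0.8125]
t = 0.796875 gives p = 0.0256, positive; keep [0.78125, 0.796875]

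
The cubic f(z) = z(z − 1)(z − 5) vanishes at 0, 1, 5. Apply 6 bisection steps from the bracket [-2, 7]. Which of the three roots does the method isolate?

5

m = 2.5, f(m) = -9.375 (−); new bracket [2.5, 7]
m = 4.75, f(m) = -4.453125 (−); new bracket [4.75, 7]
m = 5.875, f(m) = 25.060547 (+); new bracket [4.75, 5.875]
m = 5.3125, f(m) = 7.1594 (+); new bracket [4.75, 5.3125]
m = 5.03125, f(m) = 0.6338 (+); new bracket [4.75, 5.03125]
m = 4.890625, f(m) = -2.0811 (−); new bracket [4.890625, 5.03125]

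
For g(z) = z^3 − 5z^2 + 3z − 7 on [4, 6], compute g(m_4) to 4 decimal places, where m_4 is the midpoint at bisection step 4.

m = 5, g(m) = 8 (+); new bracket [4, 5]
m = 4.5, g(m) = -3.625 (−); new bracket [4.5, 5]
m = 4.75, g(m) = 1.609375 (+); new bracket [4.5, 4.75]
m = 4.625, g(m) = -1.1465 (−); new bracket [4.625, 4.75]

-1.1465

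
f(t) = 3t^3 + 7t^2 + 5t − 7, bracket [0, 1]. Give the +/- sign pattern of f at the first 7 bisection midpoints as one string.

midpoint 0.5: f = -2.375 < 0 → [0.5, 1]
midpoint 0.75: f = 1.953125 > 0 → [0.5, 0.75]
midpoint 0.625: f = -0.408203 < 0 → [0.625, 0.75]
midpoint 0.6875: f = 0.7209 > 0 → [0.625, 0.6875]
midpoint 0.65625: f = 0.1438 > 0 → [0.625, 0.65625]
midpoint 0.640625: f = -0.1353 < 0 → [0.640625, 0.65625]
midpoint 0.6484375: f = 0.0034 > 0 → [0.640625, 0.6484375]

-+-++-+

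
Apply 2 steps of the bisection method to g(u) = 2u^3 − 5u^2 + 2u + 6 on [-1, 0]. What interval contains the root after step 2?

g(-0.5) = 3.5 > 0, so the root lies in [-1, -0.5]
g(-0.75) = 0.84375 > 0, so the root lies in [-1, -0.75]

[-1, -0.75]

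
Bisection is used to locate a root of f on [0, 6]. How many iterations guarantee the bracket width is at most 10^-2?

Width after n steps is 6/2^n. Need 2^n ≥ 6/10^-2 = 600.
2^9 = 512 < 600 ≤ 2^10 = 1024, so n = 10.

10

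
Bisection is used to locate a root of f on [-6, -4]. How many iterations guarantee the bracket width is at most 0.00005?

Width after n steps is 2/2^n. Need 2^n ≥ 2/0.00005 = 40000.
2^15 = 32768 < 40000 ≤ 2^16 = 65536, so n = 16.

16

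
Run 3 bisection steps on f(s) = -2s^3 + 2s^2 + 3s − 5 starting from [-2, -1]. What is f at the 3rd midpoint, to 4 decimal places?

-0.1445

m = -1.5, f(m) = 1.75 (+); new bracket [-1.5, -1]
m = -1.25, f(m) = -1.71875 (−); new bracket [-1.5, -1.25]
m = -1.375, f(m) = -0.144531 (−); new bracket [-1.5, -1.375]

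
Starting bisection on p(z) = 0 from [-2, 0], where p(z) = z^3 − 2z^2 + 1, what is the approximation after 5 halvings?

midpoint -1: p = -2 < 0 → [-1, 0]
midpoint -0.5: p = 0.375 > 0 → [-1, -0.5]
midpoint -0.75: p = -0.546875 < 0 → [-0.75, -0.5]
midpoint -0.625: p = -0.0254 < 0 → [-0.625, -0.5]
midpoint -0.5625: p = 0.1892 > 0 → [-0.625, -0.5625]

-0.5625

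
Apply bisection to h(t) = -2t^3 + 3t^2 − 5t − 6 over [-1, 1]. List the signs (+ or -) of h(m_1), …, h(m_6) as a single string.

--+---

midpoint 0: h = -6 < 0 → [-1, 0]
midpoint -0.5: h = -2.5 < 0 → [-1, -0.5]
midpoint -0.75: h = 0.28125 > 0 → [-0.75, -0.5]
midpoint -0.625: h = -1.2148 < 0 → [-0.75, -0.625]
midpoint -0.6875: h = -0.4946 < 0 → [-0.75, -0.6875]
midpoint -0.71875: h = -0.1138 < 0 → [-0.75, -0.71875]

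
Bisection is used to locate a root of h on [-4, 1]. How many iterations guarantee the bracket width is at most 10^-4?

Width after n steps is 5/2^n. Need 2^n ≥ 5/10^-4 = 50000.
2^15 = 32768 < 50000 ≤ 2^16 = 65536, so n = 16.

16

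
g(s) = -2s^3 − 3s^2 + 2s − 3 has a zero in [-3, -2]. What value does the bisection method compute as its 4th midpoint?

-2.1875

m = -2.5, g(m) = 4.5 (+); new bracket [-2.5, -2]
m = -2.25, g(m) = 0.09375 (+); new bracket [-2.25, -2]
m = -2.125, g(m) = -1.605469 (−); new bracket [-2.25, -2.125]
m = -2.1875, g(m) = -0.7954 (−); new bracket [-2.25, -2.1875]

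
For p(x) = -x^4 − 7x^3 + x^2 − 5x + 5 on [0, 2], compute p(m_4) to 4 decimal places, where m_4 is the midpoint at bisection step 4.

0.4041

midpoint 1: p = -7 < 0 → [0, 1]
midpoint 0.5: p = 1.8125 > 0 → [0.5, 1]
midpoint 0.75: p = -1.457031 < 0 → [0.5, 0.75]
midpoint 0.625: p = 0.4041 > 0 → [0.625, 0.75]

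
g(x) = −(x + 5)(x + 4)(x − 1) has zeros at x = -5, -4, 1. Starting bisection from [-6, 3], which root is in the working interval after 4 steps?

midpoint -1.5: g = 21.875 > 0 → [-1.5, 3]
midpoint 0.75: g = 6.828125 > 0 → [0.75, 3]
midpoint 1.875: g = -35.341797 < 0 → [0.75, 1.875]
midpoint 1.3125: g = -10.4797 < 0 → [0.75, 1.3125]

1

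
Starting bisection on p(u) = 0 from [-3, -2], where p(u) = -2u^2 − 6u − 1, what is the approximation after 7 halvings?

m = -2.5, p(m) = 1.5 (+); new bracket [-3, -2.5]
m = -2.75, p(m) = 0.375 (+); new bracket [-3, -2.75]
m = -2.875, p(m) = -0.28125 (−); new bracket [-2.875, -2.75]
m = -2.8125, p(m) = 0.0547 (+); new bracket [-2.875, -2.8125]
m = -2.84375, p(m) = -0.1113 (−); new bracket [-2.84375, -2.8125]
m = -2.828125, p(m) = -0.0278 (−); new bracket [-2.828125, -2.8125]
m = -2.8203125, p(m) = 0.0135 (+); new bracket [-2.828125, -2.8203125]

-2.8203125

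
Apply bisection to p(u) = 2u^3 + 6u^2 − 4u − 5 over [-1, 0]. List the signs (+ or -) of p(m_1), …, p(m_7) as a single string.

m = -0.5, p(m) = -1.75 (−); new bracket [-1, -0.5]
m = -0.75, p(m) = 0.53125 (+); new bracket [-0.75, -0.5]
m = -0.625, p(m) = -0.644531 (−); new bracket [-0.75, -0.625]
m = -0.6875, p(m) = -0.064 (−); new bracket [-0.75, -0.6875]
m = -0.71875, p(m) = 0.232 (+); new bracket [-0.71875, -0.6875]
m = -0.703125, p(m) = 0.0836 (+); new bracket [-0.703125, -0.6875]
m = -0.6953125, p(m) = 0.0097 (+); new bracket [-0.6953125, -0.6875]

-+--+++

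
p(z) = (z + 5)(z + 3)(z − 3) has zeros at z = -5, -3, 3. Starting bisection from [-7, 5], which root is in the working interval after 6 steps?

midpoint -1: p = -32 < 0 → [-1, 5]
midpoint 2: p = -35 < 0 → [2, 5]
midpoint 3.5: p = 27.625 > 0 → [2, 3.5]
midpoint 2.75: p = -11.1406 < 0 → [2.75, 3.5]
midpoint 3.125: p = 6.2207 > 0 → [2.75, 3.125]
midpoint 2.9375: p = -2.9456 < 0 → [2.9375, 3.125]

3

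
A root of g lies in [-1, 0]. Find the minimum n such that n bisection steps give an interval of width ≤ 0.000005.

18

Width after n steps is 1/2^n. Need 2^n ≥ 1/0.000005 = 200000.
2^17 = 131072 < 200000 ≤ 2^18 = 262144, so n = 18.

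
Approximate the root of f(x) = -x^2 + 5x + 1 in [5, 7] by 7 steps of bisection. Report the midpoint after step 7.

5.203125

m = 6, f(m) = -5 (−); new bracket [5, 6]
m = 5.5, f(m) = -1.75 (−); new bracket [5, 5.5]
m = 5.25, f(m) = -0.3125 (−); new bracket [5, 5.25]
m = 5.125, f(m) = 0.3594 (+); new bracket [5.125, 5.25]
m = 5.1875, f(m) = 0.0273 (+); new bracket [5.1875, 5.25]
m = 5.21875, f(m) = -0.1416 (−); new bracket [5.1875, 5.21875]
m = 5.203125, f(m) = -0.0569 (−); new bracket [5.1875, 5.203125]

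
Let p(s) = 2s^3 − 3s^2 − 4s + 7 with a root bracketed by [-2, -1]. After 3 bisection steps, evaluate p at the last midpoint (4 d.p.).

1.6289

m = -1.5, p(m) = -0.5 (−); new bracket [-1.5, -1]
m = -1.25, p(m) = 3.40625 (+); new bracket [-1.5, -1.25]
m = -1.375, p(m) = 1.628906 (+); new bracket [-1.5, -1.375]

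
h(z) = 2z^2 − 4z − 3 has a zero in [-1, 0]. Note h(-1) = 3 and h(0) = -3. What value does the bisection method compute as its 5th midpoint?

m = -0.5, h(m) = -0.5 (−); new bracket [-1, -0.5]
m = -0.75, h(m) = 1.125 (+); new bracket [-0.75, -0.5]
m = -0.625, h(m) = 0.28125 (+); new bracket [-0.625, -0.5]
m = -0.5625, h(m) = -0.1172 (−); new bracket [-0.625, -0.5625]
m = -0.59375, h(m) = 0.0801 (+); new bracket [-0.59375, -0.5625]

-0.59375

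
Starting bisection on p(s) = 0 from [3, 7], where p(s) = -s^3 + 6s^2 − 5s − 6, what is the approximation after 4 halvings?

m = 5, p(m) = -6 (−); new bracket [3, 5]
m = 4, p(m) = 6 (+); new bracket [4, 5]
m = 4.5, p(m) = 1.875 (+); new bracket [4.5, 5]
m = 4.75, p(m) = -1.5469 (−); new bracket [4.5, 4.75]

4.75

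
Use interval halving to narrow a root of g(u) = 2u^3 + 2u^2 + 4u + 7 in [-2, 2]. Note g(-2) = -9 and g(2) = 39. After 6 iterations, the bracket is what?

m = 0, g(m) = 7 (+); new bracket [-2, 0]
m = -1, g(m) = 3 (+); new bracket [-2, -1]
m = -1.5, g(m) = -1.25 (−); new bracket [-1.5, -1]
m = -1.25, g(m) = 1.2188 (+); new bracket [-1.5, -1.25]
m = -1.375, g(m) = 0.082 (+); new bracket [-1.5, -1.375]
m = -1.4375, g(m) = -0.5581 (−); new bracket [-1.4375, -1.375]

[-1.4375, -1.375]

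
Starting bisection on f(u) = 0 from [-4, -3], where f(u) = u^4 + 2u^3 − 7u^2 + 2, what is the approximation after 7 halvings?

f(-3.5) = -19.4375 < 0, so the root lies in [-4, -3.5]
f(-3.75) = -4.152344 < 0, so the root lies in [-4, -3.75]
f(-3.875) = 5.988525 > 0, so the root lies in [-3.875, -3.75]
f(-3.8125) = 0.6941 > 0, so the root lies in [-3.8125, -3.75]
f(-3.78125) = -1.7839 < 0, so the root lies in [-3.8125, -3.78125]
f(-3.796875) = -0.5587 < 0, so the root lies in [-3.8125, -3.796875]
f(-3.8046875) = 0.0642 > 0, so the root lies in [-3.8046875, -3.796875]

-3.8046875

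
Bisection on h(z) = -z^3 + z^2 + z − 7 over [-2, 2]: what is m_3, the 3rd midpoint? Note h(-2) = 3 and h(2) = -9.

h(0) = -7 < 0, so the root lies in [-2, 0]
h(-1) = -6 < 0, so the root lies in [-2, -1]
h(-1.5) = -2.875 < 0, so the root lies in [-2, -1.5]

-1.5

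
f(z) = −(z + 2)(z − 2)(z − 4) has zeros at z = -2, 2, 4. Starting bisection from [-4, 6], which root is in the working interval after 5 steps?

midpoint 1: f = -9 < 0 → [-4, 1]
midpoint -1.5: f = -9.625 < 0 → [-4, -1.5]
midpoint -2.75: f = 24.046875 > 0 → [-2.75, -1.5]
midpoint -2.125: f = 3.1582 > 0 → [-2.125, -1.5]
midpoint -1.8125: f = -4.155 < 0 → [-2.125, -1.8125]

-2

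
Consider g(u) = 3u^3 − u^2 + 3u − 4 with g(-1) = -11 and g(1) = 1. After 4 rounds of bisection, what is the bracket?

u = 0 gives g = -4, negative; keep [0, 1]
u = 0.5 gives g = -2.375, negative; keep [0.5, 1]
u = 0.75 gives g = -1.046875, negative; keep [0.75, 1]
u = 0.875 gives g = -0.1309, negative; keep [0.875, 1]

[0.875, 1]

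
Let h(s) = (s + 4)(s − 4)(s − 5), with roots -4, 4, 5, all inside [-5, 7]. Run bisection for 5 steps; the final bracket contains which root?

-4

h(1) = 60 > 0, so the root lies in [-5, 1]
h(-2) = 84 > 0, so the root lies in [-5, -2]
h(-3.5) = 31.875 > 0, so the root lies in [-5, -3.5]
h(-4.25) = -19.0781 < 0, so the root lies in [-4.25, -3.5]
h(-3.875) = 8.7363 > 0, so the root lies in [-4.25, -3.875]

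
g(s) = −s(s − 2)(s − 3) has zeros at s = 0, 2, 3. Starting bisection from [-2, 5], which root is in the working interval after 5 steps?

midpoint 1.5: g = -1.125 < 0 → [-2, 1.5]
midpoint -0.25: g = 1.828125 > 0 → [-0.25, 1.5]
midpoint 0.625: g = -2.041016 < 0 → [-0.25, 0.625]
midpoint 0.1875: g = -0.9558 < 0 → [-0.25, 0.1875]
midpoint -0.03125: g = 0.1924 > 0 → [-0.03125, 0.1875]

0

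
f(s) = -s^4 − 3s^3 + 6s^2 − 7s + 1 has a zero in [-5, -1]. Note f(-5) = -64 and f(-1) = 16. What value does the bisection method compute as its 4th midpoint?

s = -3 gives f = 76, positive; keep [-5, -3]
s = -4 gives f = 61, positive; keep [-5, -4]
s = -4.5 gives f = 17.3125, positive; keep [-5, -4.5]
s = -4.75 gives f = -17.9258, negative; keep [-4.75, -4.5]

-4.75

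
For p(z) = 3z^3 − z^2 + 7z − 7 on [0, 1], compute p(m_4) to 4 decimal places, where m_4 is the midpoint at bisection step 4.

p(0.5) = -3.375 < 0, so the root lies in [0.5, 1]
p(0.75) = -1.046875 < 0, so the root lies in [0.75, 1]
p(0.875) = 0.369141 > 0, so the root lies in [0.75, 0.875]
p(0.8125) = -0.3635 < 0, so the root lies in [0.8125, 0.875]

-0.3635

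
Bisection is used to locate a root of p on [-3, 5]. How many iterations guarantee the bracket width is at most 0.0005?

Width after n steps is 8/2^n. Need 2^n ≥ 8/0.0005 = 16000.
2^13 = 8192 < 16000 ≤ 2^14 = 16384, so n = 14.

14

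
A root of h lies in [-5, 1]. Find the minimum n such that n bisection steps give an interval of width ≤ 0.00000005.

Width after n steps is 6/2^n. Need 2^n ≥ 6/0.00000005 = 120000000.
2^26 = 67108864 < 120000000 ≤ 2^27 = 134217728, so n = 27.

27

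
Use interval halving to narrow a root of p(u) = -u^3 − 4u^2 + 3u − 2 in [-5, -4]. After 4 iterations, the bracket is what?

midpoint -4.5: p = -5.375 < 0 → [-5, -4.5]
midpoint -4.75: p = 0.671875 > 0 → [-4.75, -4.5]
midpoint -4.625: p = -2.505859 < 0 → [-4.75, -4.625]
midpoint -4.6875: p = -0.9563 < 0 → [-4.75, -4.6875]

[-4.75, -4.6875]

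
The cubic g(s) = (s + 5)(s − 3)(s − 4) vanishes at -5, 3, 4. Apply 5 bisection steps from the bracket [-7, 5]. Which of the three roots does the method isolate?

-5

m = -1, g(m) = 80 (+); new bracket [-7, -1]
m = -4, g(m) = 56 (+); new bracket [-7, -4]
m = -5.5, g(m) = -40.375 (−); new bracket [-5.5, -4]
m = -4.75, g(m) = 16.9531 (+); new bracket [-5.5, -4.75]
m = -5.125, g(m) = -9.2676 (−); new bracket [-5.125, -4.75]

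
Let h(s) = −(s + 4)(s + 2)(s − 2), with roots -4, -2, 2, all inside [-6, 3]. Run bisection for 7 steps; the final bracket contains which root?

midpoint -1.5: h = 4.375 > 0 → [-1.5, 3]
midpoint 0.75: h = 16.328125 > 0 → [0.75, 3]
midpoint 1.875: h = 2.845703 > 0 → [1.875, 3]
midpoint 2.4375: h = -12.4978 < 0 → [1.875, 2.4375]
midpoint 2.15625: h = -3.998 < 0 → [1.875, 2.15625]
midpoint 2.015625: h = -0.3774 < 0 → [1.875, 2.015625]
midpoint 1.9453125: h = 1.2828 > 0 → [1.9453125, 2.015625]

2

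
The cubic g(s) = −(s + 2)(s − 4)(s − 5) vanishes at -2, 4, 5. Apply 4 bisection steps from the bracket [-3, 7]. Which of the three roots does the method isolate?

-2

g(2) = -24 < 0, so the root lies in [-3, 2]
g(-0.5) = -37.125 < 0, so the root lies in [-3, -0.5]
g(-1.75) = -9.703125 < 0, so the root lies in [-3, -1.75]
g(-2.375) = 17.6309 > 0, so the root lies in [-2.375, -1.75]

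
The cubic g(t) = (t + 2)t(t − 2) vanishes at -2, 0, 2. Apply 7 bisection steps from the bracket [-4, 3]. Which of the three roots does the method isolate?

-2

t = -0.5 gives g = 1.875, positive; keep [-4, -0.5]
t = -2.25 gives g = -2.390625, negative; keep [-2.25, -0.5]
t = -1.375 gives g = 2.900391, positive; keep [-2.25, -1.375]
t = -1.8125 gives g = 1.2957, positive; keep [-2.25, -1.8125]
t = -2.03125 gives g = -0.2559, negative; keep [-2.03125, -1.8125]
t = -1.921875 gives g = 0.5889, positive; keep [-2.03125, -1.921875]
t = -1.9765625 gives g = 0.1842, positive; keep [-2.03125, -1.9765625]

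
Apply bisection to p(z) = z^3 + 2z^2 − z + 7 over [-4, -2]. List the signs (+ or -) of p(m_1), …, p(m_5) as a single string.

+---+

midpoint -3: p = 1 > 0 → [-4, -3]
midpoint -3.5: p = -7.875 < 0 → [-3.5, -3]
midpoint -3.25: p = -2.953125 < 0 → [-3.25, -3]
midpoint -3.125: p = -0.8613 < 0 → [-3.125, -3]
midpoint -3.0625: p = 0.0974 > 0 → [-3.125, -3.0625]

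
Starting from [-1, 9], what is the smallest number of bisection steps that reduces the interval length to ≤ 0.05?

8

Width after n steps is 10/2^n. Need 2^n ≥ 10/0.05 = 200.
2^7 = 128 < 200 ≤ 2^8 = 256, so n = 8.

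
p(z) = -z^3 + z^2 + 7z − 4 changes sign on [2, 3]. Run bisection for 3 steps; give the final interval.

[2.875, 3]

p(2.5) = 4.125 > 0, so the root lies in [2.5, 3]
p(2.75) = 2.015625 > 0, so the root lies in [2.75, 3]
p(2.875) = 0.626953 > 0, so the root lies in [2.875, 3]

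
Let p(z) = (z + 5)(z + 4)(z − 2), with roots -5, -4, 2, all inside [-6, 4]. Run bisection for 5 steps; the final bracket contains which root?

2

midpoint -1: p = -36 < 0 → [-1, 4]
midpoint 1.5: p = -17.875 < 0 → [1.5, 4]
midpoint 2.75: p = 39.234375 > 0 → [1.5, 2.75]
midpoint 2.125: p = 5.4551 > 0 → [1.5, 2.125]
midpoint 1.8125: p = -7.4246 < 0 → [1.8125, 2.125]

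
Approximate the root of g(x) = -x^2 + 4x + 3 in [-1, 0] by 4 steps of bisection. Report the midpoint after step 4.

-0.6875

midpoint -0.5: g = 0.75 > 0 → [-1, -0.5]
midpoint -0.75: g = -0.5625 < 0 → [-0.75, -0.5]
midpoint -0.625: g = 0.109375 > 0 → [-0.75, -0.625]
midpoint -0.6875: g = -0.2227 < 0 → [-0.6875, -0.625]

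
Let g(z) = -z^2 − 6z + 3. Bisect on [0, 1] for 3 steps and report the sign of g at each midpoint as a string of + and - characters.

-++

z = 0.5 gives g = -0.25, negative; keep [0, 0.5]
z = 0.25 gives g = 1.4375, positive; keep [0.25, 0.5]
z = 0.375 gives g = 0.609375, positive; keep [0.375, 0.5]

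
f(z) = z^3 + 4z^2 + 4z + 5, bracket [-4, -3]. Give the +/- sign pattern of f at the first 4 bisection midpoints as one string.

midpoint -3.5: f = -2.875 < 0 → [-3.5, -3]
midpoint -3.25: f = -0.078125 < 0 → [-3.25, -3]
midpoint -3.125: f = 1.044922 > 0 → [-3.25, -3.125]
midpoint -3.1875: f = 0.5051 > 0 → [-3.25, -3.1875]

--++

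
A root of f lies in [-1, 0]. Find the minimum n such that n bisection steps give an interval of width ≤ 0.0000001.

Width after n steps is 1/2^n. Need 2^n ≥ 1/0.0000001 = 10000000.
2^23 = 8388608 < 10000000 ≤ 2^24 = 16777216, so n = 24.

24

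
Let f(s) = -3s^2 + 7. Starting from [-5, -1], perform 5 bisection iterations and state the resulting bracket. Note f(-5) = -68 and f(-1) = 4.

m = -3, f(m) = -20 (−); new bracket [-3, -1]
m = -2, f(m) = -5 (−); new bracket [-2, -1]
m = -1.5, f(m) = 0.25 (+); new bracket [-2, -1.5]
m = -1.75, f(m) = -2.1875 (−); new bracket [-1.75, -1.5]
m = -1.625, f(m) = -0.9219 (−); new bracket [-1.625, -1.5]

[-1.625, -1.5]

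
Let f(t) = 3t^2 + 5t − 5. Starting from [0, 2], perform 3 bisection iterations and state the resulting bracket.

midpoint 1: f = 3 > 0 → [0, 1]
midpoint 0.5: f = -1.75 < 0 → [0.5, 1]
midpoint 0.75: f = 0.4375 > 0 → [0.5, 0.75]

[0.5, 0.75]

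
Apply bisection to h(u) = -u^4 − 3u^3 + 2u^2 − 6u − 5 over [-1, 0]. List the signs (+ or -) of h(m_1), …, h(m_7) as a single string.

-++---+

m = -0.5, h(m) = -1.1875 (−); new bracket [-1, -0.5]
m = -0.75, h(m) = 1.574219 (+); new bracket [-0.75, -0.5]
m = -0.625, h(m) = 0.111084 (+); new bracket [-0.625, -0.5]
m = -0.5625, h(m) = -0.5584 (−); new bracket [-0.625, -0.5625]
m = -0.59375, h(m) = -0.2287 (−); new bracket [-0.625, -0.59375]
m = -0.609375, h(m) = -0.0601 (−); new bracket [-0.625, -0.609375]
m = -0.6171875, h(m) = 0.0252 (+); new bracket [-0.6171875, -0.609375]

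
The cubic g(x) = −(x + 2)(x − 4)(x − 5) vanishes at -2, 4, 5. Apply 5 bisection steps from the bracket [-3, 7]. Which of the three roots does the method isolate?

-2

midpoint 2: g = -24 < 0 → [-3, 2]
midpoint -0.5: g = -37.125 < 0 → [-3, -0.5]
midpoint -1.75: g = -9.703125 < 0 → [-3, -1.75]
midpoint -2.375: g = 17.6309 > 0 → [-2.375, -1.75]
midpoint -2.0625: g = 2.676 > 0 → [-2.0625, -1.75]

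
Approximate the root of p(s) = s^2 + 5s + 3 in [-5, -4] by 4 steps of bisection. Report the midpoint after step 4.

s = -4.5 gives p = 0.75, positive; keep [-4.5, -4]
s = -4.25 gives p = -0.1875, negative; keep [-4.5, -4.25]
s = -4.375 gives p = 0.265625, positive; keep [-4.375, -4.25]
s = -4.3125 gives p = 0.0352, positive; keep [-4.3125, -4.25]

-4.3125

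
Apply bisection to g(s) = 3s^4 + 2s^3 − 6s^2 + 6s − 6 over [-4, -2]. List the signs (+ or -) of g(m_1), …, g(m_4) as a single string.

+++-

m = -3, g(m) = 111 (+); new bracket [-3, -2]
m = -2.5, g(m) = 27.4375 (+); new bracket [-2.5, -2]
m = -2.25, g(m) = 4.230469 (+); new bracket [-2.25, -2]
m = -2.125, g(m) = -3.8625 (−); new bracket [-2.25, -2.125]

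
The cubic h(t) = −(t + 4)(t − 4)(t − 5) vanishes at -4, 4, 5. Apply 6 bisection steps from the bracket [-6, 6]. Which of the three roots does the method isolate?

t = 0 gives h = -80, negative; keep [-6, 0]
t = -3 gives h = -56, negative; keep [-6, -3]
t = -4.5 gives h = 40.375, positive; keep [-4.5, -3]
t = -3.75 gives h = -16.9531, negative; keep [-4.5, -3.75]
t = -4.125 gives h = 9.2676, positive; keep [-4.125, -3.75]
t = -3.9375 gives h = -4.4338, negative; keep [-4.125, -3.9375]

-4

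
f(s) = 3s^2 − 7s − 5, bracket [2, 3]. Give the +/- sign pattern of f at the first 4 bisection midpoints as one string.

midpoint 2.5: f = -3.75 < 0 → [2.5, 3]
midpoint 2.75: f = -1.5625 < 0 → [2.75, 3]
midpoint 2.875: f = -0.328125 < 0 → [2.875, 3]
midpoint 2.9375: f = 0.3242 > 0 → [2.875, 2.9375]

---+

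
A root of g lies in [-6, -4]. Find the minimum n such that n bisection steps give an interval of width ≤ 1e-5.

Width after n steps is 2/2^n. Need 2^n ≥ 2/1e-5 = 200000.
2^17 = 131072 < 200000 ≤ 2^18 = 262144, so n = 18.

18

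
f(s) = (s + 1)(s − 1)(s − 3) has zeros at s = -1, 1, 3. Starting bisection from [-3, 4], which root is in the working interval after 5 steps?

-1

f(0.5) = 1.875 > 0, so the root lies in [-3, 0.5]
f(-1.25) = -2.390625 < 0, so the root lies in [-1.25, 0.5]
f(-0.375) = 2.900391 > 0, so the root lies in [-1.25, -0.375]
f(-0.8125) = 1.2957 > 0, so the root lies in [-1.25, -0.8125]
f(-1.03125) = -0.2559 < 0, so the root lies in [-1.03125, -0.8125]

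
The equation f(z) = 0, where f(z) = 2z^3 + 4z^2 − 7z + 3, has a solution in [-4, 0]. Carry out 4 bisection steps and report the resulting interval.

[-3.25, -3]

f(-2) = 17 > 0, so the root lies in [-4, -2]
f(-3) = 6 > 0, so the root lies in [-4, -3]
f(-3.5) = -9.25 < 0, so the root lies in [-3.5, -3]
f(-3.25) = -0.6562 < 0, so the root lies in [-3.25, -3]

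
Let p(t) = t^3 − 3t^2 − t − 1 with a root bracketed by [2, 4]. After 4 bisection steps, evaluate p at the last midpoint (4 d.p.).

m = 3, p(m) = -4 (−); new bracket [3, 4]
m = 3.5, p(m) = 1.625 (+); new bracket [3, 3.5]
m = 3.25, p(m) = -1.609375 (−); new bracket [3.25, 3.5]
m = 3.375, p(m) = -0.1035 (−); new bracket [3.375, 3.5]

-0.1035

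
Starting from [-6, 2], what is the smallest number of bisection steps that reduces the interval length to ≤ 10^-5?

Width after n steps is 8/2^n. Need 2^n ≥ 8/10^-5 = 800000.
2^19 = 524288 < 800000 ≤ 2^20 = 1048576, so n = 20.

20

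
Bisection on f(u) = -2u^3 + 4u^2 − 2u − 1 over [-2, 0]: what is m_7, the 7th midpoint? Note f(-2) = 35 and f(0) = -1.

m = -1, f(m) = 7 (+); new bracket [-1, 0]
m = -0.5, f(m) = 1.25 (+); new bracket [-0.5, 0]
m = -0.25, f(m) = -0.21875 (−); new bracket [-0.5, -0.25]
m = -0.375, f(m) = 0.418 (+); new bracket [-0.375, -0.25]
m = -0.3125, f(m) = 0.0767 (+); new bracket [-0.3125, -0.25]
m = -0.28125, f(m) = -0.0766 (−); new bracket [-0.3125, -0.28125]
m = -0.296875, f(m) = -0.0014 (−); new bracket [-0.3125, -0.296875]

-0.296875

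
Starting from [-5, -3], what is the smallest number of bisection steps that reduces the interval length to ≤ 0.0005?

12

Width after n steps is 2/2^n. Need 2^n ≥ 2/0.0005 = 4000.
2^11 = 2048 < 4000 ≤ 2^12 = 4096, so n = 12.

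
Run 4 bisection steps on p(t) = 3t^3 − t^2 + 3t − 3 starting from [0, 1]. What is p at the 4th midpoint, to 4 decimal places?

p(0.5) = -1.375 < 0, so the root lies in [0.5, 1]
p(0.75) = -0.046875 < 0, so the root lies in [0.75, 1]
p(0.875) = 0.869141 > 0, so the root lies in [0.75, 0.875]
p(0.8125) = 0.3865 > 0, so the root lies in [0.75, 0.8125]

0.3865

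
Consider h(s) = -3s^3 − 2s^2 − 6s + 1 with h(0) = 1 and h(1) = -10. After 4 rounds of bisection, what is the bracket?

[0.125, 0.1875]

h(0.5) = -2.875 < 0, so the root lies in [0, 0.5]
h(0.25) = -0.671875 < 0, so the root lies in [0, 0.25]
h(0.125) = 0.212891 > 0, so the root lies in [0.125, 0.25]
h(0.1875) = -0.2151 < 0, so the root lies in [0.125, 0.1875]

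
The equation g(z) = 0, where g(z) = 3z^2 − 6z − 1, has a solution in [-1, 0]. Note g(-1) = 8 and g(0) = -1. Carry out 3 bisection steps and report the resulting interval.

[-0.25, -0.125]

z = -0.5 gives g = 2.75, positive; keep [-0.5, 0]
z = -0.25 gives g = 0.6875, positive; keep [-0.25, 0]
z = -0.125 gives g = -0.203125, negative; keep [-0.25, -0.125]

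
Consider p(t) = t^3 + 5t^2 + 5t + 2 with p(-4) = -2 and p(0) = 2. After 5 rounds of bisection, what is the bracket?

[-3.875, -3.75]

m = -2, p(m) = 4 (+); new bracket [-4, -2]
m = -3, p(m) = 5 (+); new bracket [-4, -3]
m = -3.5, p(m) = 2.875 (+); new bracket [-4, -3.5]
m = -3.75, p(m) = 0.8281 (+); new bracket [-4, -3.75]
m = -3.875, p(m) = -0.4824 (−); new bracket [-3.875, -3.75]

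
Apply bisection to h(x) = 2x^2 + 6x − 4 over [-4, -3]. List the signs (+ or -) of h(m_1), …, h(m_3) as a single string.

h(-3.5) = -0.5 < 0, so the root lies in [-4, -3.5]
h(-3.75) = 1.625 > 0, so the root lies in [-3.75, -3.5]
h(-3.625) = 0.53125 > 0, so the root lies in [-3.625, -3.5]

-++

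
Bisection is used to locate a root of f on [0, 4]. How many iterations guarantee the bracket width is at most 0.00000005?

27

Width after n steps is 4/2^n. Need 2^n ≥ 4/0.00000005 = 80000000.
2^26 = 67108864 < 80000000 ≤ 2^27 = 134217728, so n = 27.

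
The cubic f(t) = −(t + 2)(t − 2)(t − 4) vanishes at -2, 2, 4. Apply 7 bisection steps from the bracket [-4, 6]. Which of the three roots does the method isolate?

t = 1 gives f = -9, negative; keep [-4, 1]
t = -1.5 gives f = -9.625, negative; keep [-4, -1.5]
t = -2.75 gives f = 24.046875, positive; keep [-2.75, -1.5]
t = -2.125 gives f = 3.1582, positive; keep [-2.125, -1.5]
t = -1.8125 gives f = -4.155, negative; keep [-2.125, -1.8125]
t = -1.96875 gives f = -0.7403, negative; keep [-2.125, -1.96875]
t = -2.046875 gives f = 1.1471, positive; keep [-2.046875, -1.96875]

-2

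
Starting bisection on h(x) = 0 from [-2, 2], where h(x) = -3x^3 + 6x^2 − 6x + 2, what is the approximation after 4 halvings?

0.75

m = 0, h(m) = 2 (+); new bracket [0, 2]
m = 1, h(m) = -1 (−); new bracket [0, 1]
m = 0.5, h(m) = 0.125 (+); new bracket [0.5, 1]
m = 0.75, h(m) = -0.3906 (−); new bracket [0.5, 0.75]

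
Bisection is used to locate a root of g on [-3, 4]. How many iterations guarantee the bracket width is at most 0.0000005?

Width after n steps is 7/2^n. Need 2^n ≥ 7/0.0000005 = 14000000.
2^23 = 8388608 < 14000000 ≤ 2^24 = 16777216, so n = 24.

24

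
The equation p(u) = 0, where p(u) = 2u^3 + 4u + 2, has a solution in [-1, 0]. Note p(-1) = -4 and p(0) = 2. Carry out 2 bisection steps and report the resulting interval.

[-0.5, -0.25]

m = -0.5, p(m) = -0.25 (−); new bracket [-0.5, 0]
m = -0.25, p(m) = 0.96875 (+); new bracket [-0.5, -0.25]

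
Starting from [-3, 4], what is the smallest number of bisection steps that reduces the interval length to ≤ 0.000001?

Width after n steps is 7/2^n. Need 2^n ≥ 7/0.000001 = 7000000.
2^22 = 4194304 < 7000000 ≤ 2^23 = 8388608, so n = 23.

23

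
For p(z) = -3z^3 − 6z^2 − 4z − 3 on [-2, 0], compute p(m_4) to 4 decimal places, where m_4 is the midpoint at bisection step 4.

z = -1 gives p = -2, negative; keep [-2, -1]
z = -1.5 gives p = -0.375, negative; keep [-2, -1.5]
z = -1.75 gives p = 1.703125, positive; keep [-1.75, -1.5]
z = -1.625 gives p = 0.5293, positive; keep [-1.625, -1.5]

0.5293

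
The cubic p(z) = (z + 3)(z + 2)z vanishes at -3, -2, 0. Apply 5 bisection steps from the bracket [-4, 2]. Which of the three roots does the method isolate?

0

z = -1 gives p = -2, negative; keep [-1, 2]
z = 0.5 gives p = 4.375, positive; keep [-1, 0.5]
z = -0.25 gives p = -1.203125, negative; keep [-0.25, 0.5]
z = 0.125 gives p = 0.8301, positive; keep [-0.25, 0.125]
z = -0.0625 gives p = -0.3557, negative; keep [-0.0625, 0.125]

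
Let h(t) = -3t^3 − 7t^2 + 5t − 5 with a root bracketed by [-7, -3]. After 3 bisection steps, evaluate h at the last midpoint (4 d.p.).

t = -5 gives h = 170, positive; keep [-5, -3]
t = -4 gives h = 55, positive; keep [-4, -3]
t = -3.5 gives h = 20.375, positive; keep [-3.5, -3]

20.3750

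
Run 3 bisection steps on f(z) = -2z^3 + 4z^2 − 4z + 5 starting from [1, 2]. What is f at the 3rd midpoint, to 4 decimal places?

f(1.5) = 1.25 > 0, so the root lies in [1.5, 2]
f(1.75) = -0.46875 < 0, so the root lies in [1.5, 1.75]
f(1.625) = 0.480469 > 0, so the root lies in [1.625, 1.75]

0.4805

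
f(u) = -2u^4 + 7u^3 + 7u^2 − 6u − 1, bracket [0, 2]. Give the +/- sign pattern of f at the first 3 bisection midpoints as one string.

f(1) = 5 > 0, so the root lies in [0, 1]
f(0.5) = -1.5 < 0, so the root lies in [0.5, 1]
f(0.75) = 0.757812 > 0, so the root lies in [0.5, 0.75]

+-+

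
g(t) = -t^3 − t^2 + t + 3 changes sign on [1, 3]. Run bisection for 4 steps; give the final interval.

[1.25, 1.375]

m = 2, g(m) = -7 (−); new bracket [1, 2]
m = 1.5, g(m) = -1.125 (−); new bracket [1, 1.5]
m = 1.25, g(m) = 0.734375 (+); new bracket [1.25, 1.5]
m = 1.375, g(m) = -0.1152 (−); new bracket [1.25, 1.375]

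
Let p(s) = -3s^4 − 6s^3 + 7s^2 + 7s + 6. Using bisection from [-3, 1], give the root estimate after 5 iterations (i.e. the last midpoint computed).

midpoint -1: p = 9 > 0 → [-3, -1]
midpoint -2: p = 20 > 0 → [-3, -2]
midpoint -2.5: p = 8.8125 > 0 → [-3, -2.5]
midpoint -2.75: p = -7.1055 < 0 → [-2.75, -2.5]
midpoint -2.625: p = 1.9446 > 0 → [-2.75, -2.625]

-2.625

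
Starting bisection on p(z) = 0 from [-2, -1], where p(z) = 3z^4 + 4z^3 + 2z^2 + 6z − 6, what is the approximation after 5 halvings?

p(-1.5) = -8.8125 < 0, so the root lies in [-2, -1.5]
p(-1.75) = -3.675781 < 0, so the root lies in [-2, -1.75]
p(-1.875) = 0.49292 > 0, so the root lies in [-1.875, -1.75]
p(-1.8125) = -1.7453 < 0, so the root lies in [-1.875, -1.8125]
p(-1.84375) = -0.6663 < 0, so the root lies in [-1.875, -1.84375]

-1.84375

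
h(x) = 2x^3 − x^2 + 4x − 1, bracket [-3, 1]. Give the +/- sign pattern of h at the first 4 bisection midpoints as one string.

midpoint -1: h = -8 < 0 → [-1, 1]
midpoint 0: h = -1 < 0 → [0, 1]
midpoint 0.5: h = 1 > 0 → [0, 0.5]
midpoint 0.25: h = -0.0312 < 0 → [0.25, 0.5]

--+-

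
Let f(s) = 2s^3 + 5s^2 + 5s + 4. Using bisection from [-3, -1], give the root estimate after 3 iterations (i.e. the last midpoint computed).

m = -2, f(m) = -2 (−); new bracket [-2, -1]
m = -1.5, f(m) = 1 (+); new bracket [-2, -1.5]
m = -1.75, f(m) = -0.15625 (−); new bracket [-1.75, -1.5]

-1.75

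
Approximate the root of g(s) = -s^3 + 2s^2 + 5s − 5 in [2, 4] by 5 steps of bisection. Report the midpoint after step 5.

s = 3 gives g = 1, positive; keep [3, 4]
s = 3.5 gives g = -5.875, negative; keep [3, 3.5]
s = 3.25 gives g = -1.953125, negative; keep [3, 3.25]
s = 3.125 gives g = -0.3613, negative; keep [3, 3.125]
s = 3.0625 gives g = 0.3474, positive; keep [3.0625, 3.125]

3.0625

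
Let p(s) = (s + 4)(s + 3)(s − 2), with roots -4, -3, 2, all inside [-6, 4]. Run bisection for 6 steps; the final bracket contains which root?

2

s = -1 gives p = -18, negative; keep [-1, 4]
s = 1.5 gives p = -12.375, negative; keep [1.5, 4]
s = 2.75 gives p = 29.109375, positive; keep [1.5, 2.75]
s = 2.125 gives p = 3.9238, positive; keep [1.5, 2.125]
s = 1.8125 gives p = -5.2449, negative; keep [1.8125, 2.125]
s = 1.96875 gives p = -0.9268, negative; keep [1.96875, 2.125]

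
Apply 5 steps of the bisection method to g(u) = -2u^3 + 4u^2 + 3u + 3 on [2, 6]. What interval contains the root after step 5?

u = 4 gives g = -49, negative; keep [2, 4]
u = 3 gives g = -6, negative; keep [2, 3]
u = 2.5 gives g = 4.25, positive; keep [2.5, 3]
u = 2.75 gives g = -0.0938, negative; keep [2.5, 2.75]
u = 2.625 gives g = 2.2617, positive; keep [2.625, 2.75]

[2.625, 2.75]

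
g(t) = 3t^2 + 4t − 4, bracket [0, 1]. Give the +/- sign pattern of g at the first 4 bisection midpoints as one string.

g(0.5) = -1.25 < 0, so the root lies in [0.5, 1]
g(0.75) = 0.6875 > 0, so the root lies in [0.5, 0.75]
g(0.625) = -0.328125 < 0, so the root lies in [0.625, 0.75]
g(0.6875) = 0.168 > 0, so the root lies in [0.625, 0.6875]

-+-+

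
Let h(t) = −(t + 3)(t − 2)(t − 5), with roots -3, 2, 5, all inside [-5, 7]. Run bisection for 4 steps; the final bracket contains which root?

-3

midpoint 1: h = -16 < 0 → [-5, 1]
midpoint -2: h = -28 < 0 → [-5, -2]
midpoint -3.5: h = 23.375 > 0 → [-3.5, -2]
midpoint -2.75: h = -9.2031 < 0 → [-3.5, -2.75]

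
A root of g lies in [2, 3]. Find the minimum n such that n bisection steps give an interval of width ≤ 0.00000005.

25

Width after n steps is 1/2^n. Need 2^n ≥ 1/0.00000005 = 20000000.
2^24 = 16777216 < 20000000 ≤ 2^25 = 33554432, so n = 25.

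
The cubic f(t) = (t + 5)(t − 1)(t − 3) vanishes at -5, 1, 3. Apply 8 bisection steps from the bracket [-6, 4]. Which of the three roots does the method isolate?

m = -1, f(m) = 32 (+); new bracket [-6, -1]
m = -3.5, f(m) = 43.875 (+); new bracket [-6, -3.5]
m = -4.75, f(m) = 11.140625 (+); new bracket [-6, -4.75]
m = -5.375, f(m) = -20.0215 (−); new bracket [-5.375, -4.75]
m = -5.0625, f(m) = -3.0549 (−); new bracket [-5.0625, -4.75]
m = -4.90625, f(m) = 4.3778 (+); new bracket [-5.0625, -4.90625]
m = -4.984375, f(m) = 0.7466 (+); new bracket [-5.0625, -4.984375]
m = -5.0234375, f(m) = -1.1327 (−); new bracket [-5.0234375, -4.984375]

-5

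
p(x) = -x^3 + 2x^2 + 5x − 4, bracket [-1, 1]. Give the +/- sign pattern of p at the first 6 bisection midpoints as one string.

x = 0 gives p = -4, negative; keep [0, 1]
x = 0.5 gives p = -1.125, negative; keep [0.5, 1]
x = 0.75 gives p = 0.453125, positive; keep [0.5, 0.75]
x = 0.625 gives p = -0.3379, negative; keep [0.625, 0.75]
x = 0.6875 gives p = 0.0579, positive; keep [0.625, 0.6875]
x = 0.65625 gives p = -0.14, negative; keep [0.65625, 0.6875]

--+-+-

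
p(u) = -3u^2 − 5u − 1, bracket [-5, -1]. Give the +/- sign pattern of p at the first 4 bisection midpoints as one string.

p(-3) = -13 < 0, so the root lies in [-3, -1]
p(-2) = -3 < 0, so the root lies in [-2, -1]
p(-1.5) = -0.25 < 0, so the root lies in [-1.5, -1]
p(-1.25) = 0.5625 > 0, so the root lies in [-1.5, -1.25]

---+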